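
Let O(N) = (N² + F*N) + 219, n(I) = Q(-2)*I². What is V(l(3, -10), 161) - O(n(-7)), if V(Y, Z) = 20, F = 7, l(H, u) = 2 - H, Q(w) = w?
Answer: -9117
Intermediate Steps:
n(I) = -2*I²
O(N) = 219 + N² + 7*N (O(N) = (N² + 7*N) + 219 = 219 + N² + 7*N)
V(l(3, -10), 161) - O(n(-7)) = 20 - (219 + (-2*(-7)²)² + 7*(-2*(-7)²)) = 20 - (219 + (-2*49)² + 7*(-2*49)) = 20 - (219 + (-98)² + 7*(-98)) = 20 - (219 + 9604 - 686) = 20 - 1*9137 = 20 - 9137 = -9117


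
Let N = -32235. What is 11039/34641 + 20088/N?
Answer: -113342081/372217545 ≈ -0.30450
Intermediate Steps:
11039/34641 + 20088/N = 11039/34641 + 20088/(-32235) = 11039*(1/34641) + 20088*(-1/32235) = 11039/34641 - 6696/10745 = -113342081/372217545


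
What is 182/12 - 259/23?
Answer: 539/138 ≈ 3.9058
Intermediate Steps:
182/12 - 259/23 = 182*(1/12) - 259*1/23 = 91/6 - 259/23 = 539/138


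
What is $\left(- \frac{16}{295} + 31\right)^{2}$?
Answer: $\frac{83338641}{87025} \approx 957.64$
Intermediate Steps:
$\left(- \frac{16}{295} + 31\right)^{2} = \left(\frac{9129}{295}\right)^{2} = \frac{83338641}{87025}$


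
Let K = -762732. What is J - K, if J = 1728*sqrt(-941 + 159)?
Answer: 762732 + 1728*I*sqrt(782) ≈ 7.6273e+5 + 48322.0*I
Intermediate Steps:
J = 1728*I*sqrt(782) (J = 1728*sqrt(-782) = 1728*(I*sqrt(782)) = 1728*I*sqrt(782) ≈ 48322.0*I)
J - K = 1728*I*sqrt(782) - 1*(-762732) = 1728*I*sqrt(782) + 762732 = 762732 + 1728*I*sqrt(782)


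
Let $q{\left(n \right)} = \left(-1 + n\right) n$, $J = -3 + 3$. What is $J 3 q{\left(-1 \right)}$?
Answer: $0$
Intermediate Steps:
$J = 0$
$q{\left(n \right)} = n \left(-1 + n\right)$
$J 3 q{\left(-1 \right)} = 0 \cdot 3 \left(- (-1 - 1)\right) = 0 \left(\left(-1\right) \left(-2\right)\right) = 0 \cdot 2 = 0$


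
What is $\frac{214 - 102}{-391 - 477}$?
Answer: $- \frac{4}{31} \approx -0.12903$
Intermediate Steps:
$\frac{214 - 102}{-391 - 477} = \frac{112}{-868} = 112 \left(- \frac{1}{868}\right) = - \frac{4}{31}$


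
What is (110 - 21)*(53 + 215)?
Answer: 23852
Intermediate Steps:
(110 - 21)*(53 + 215) = 89*268 = 23852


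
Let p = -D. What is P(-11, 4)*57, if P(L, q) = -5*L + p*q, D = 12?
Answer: 399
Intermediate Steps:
p = -12 (p = -1*12 = -12)
P(L, q) = -12*q - 5*L (P(L, q) = -5*L - 12*q = -12*q - 5*L)
P(-11, 4)*57 = (-12*4 - 5*(-11))*57 = (-48 + 55)*57 = 7*57 = 399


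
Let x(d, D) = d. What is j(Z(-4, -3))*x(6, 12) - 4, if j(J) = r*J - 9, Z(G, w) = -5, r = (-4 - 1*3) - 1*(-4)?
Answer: 32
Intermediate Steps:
r = -3 (r = (-4 - 3) + 4 = -7 + 4 = -3)
j(J) = -9 - 3*J (j(J) = -3*J - 9 = -9 - 3*J)
j(Z(-4, -3))*x(6, 12) - 4 = (-9 - 3*(-5))*6 - 4 = (-9 + 15)*6 - 4 = 6*6 - 4 = 36 - 4 = 32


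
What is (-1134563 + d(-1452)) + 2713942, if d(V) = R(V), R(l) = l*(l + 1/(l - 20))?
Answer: 1357067707/368 ≈ 3.6877e+6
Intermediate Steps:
R(l) = l*(l + 1/(-20 + l))
d(V) = V*(1 + V² - 20*V)/(-20 + V)
(-1134563 + d(-1452)) + 2713942 = (-1134563 - 1452*(1 + (-1452)² - 20*(-1452))/(-20 - 1452)) + 2713942 = (-1134563 - 1452*(1 + 2108304 + 29040)/(-1472)) + 2713942 = (-1134563 - 1452*(-1/1472)*2137345) + 2713942 = (-1134563 + 775856235/368) + 2713942 = 358337051/368 + 2713942 = 1357067707/368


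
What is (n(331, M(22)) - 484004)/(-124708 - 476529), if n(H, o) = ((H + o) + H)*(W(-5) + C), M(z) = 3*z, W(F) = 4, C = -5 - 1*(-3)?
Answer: 482548/601237 ≈ 0.80259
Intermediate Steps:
C = -2 (C = -5 + 3 = -2)
n(H, o) = 2*o + 4*H (n(H, o) = ((H + o) + H)*(4 - 2) = (o + 2*H)*2 = 2*o + 4*H)
(n(331, M(22)) - 484004)/(-124708 - 476529) = ((2*(3*22) + 4*331) - 484004)/(-124708 - 476529) = ((2*66 + 1324) - 484004)/(-601237) = ((132 + 1324) - 484004)*(-1/601237) = (1456 - 484004)*(-1/601237) = -482548*(-1/601237) = 482548/601237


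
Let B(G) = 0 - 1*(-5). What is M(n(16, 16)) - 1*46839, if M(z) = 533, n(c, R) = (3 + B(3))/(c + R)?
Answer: -46306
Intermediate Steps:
B(G) = 5 (B(G) = 0 + 5 = 5)
n(c, R) = 8/(R + c) (n(c, R) = (3 + 5)/(c + R) = 8/(R + c))
M(n(16, 16)) - 1*46839 = 533 - 1*46839 = 533 - 46839 = -46306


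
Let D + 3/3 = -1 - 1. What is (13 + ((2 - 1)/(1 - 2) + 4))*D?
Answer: -48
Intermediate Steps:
D = -3 (D = -1 + (-1 - 1) = -1 - 2 = -3)
(13 + ((2 - 1)/(1 - 2) + 4))*D = (13 + ((2 - 1)/(1 - 2) + 4))*(-3) = (13 + (1/(-1) + 4))*(-3) = (13 + (1*(-1) + 4))*(-3) = (13 + (-1 + 4))*(-3) = (13 + 3)*(-3) = 16*(-3) = -48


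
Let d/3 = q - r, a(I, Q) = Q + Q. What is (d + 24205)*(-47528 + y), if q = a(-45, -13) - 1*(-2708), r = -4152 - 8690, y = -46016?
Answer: -6620763688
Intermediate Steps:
a(I, Q) = 2*Q
r = -12842
q = 2682 (q = 2*(-13) - 1*(-2708) = -26 + 2708 = 2682)
d = 46572 (d = 3*(2682 - 1*(-12842)) = 3*(2682 + 12842) = 3*15524 = 46572)
(d + 24205)*(-47528 + y) = (46572 + 24205)*(-47528 - 46016) = 70777*(-93544) = -6620763688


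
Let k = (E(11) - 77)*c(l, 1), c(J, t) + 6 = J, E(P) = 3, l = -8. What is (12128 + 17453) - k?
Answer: 28545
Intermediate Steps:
c(J, t) = -6 + J
k = 1036 (k = (3 - 77)*(-6 - 8) = -74*(-14) = 1036)
(12128 + 17453) - k = (12128 + 17453) - 1*1036 = 29581 - 1036 = 28545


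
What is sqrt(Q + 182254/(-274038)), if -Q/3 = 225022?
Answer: I*sqrt(12673840877425239)/137019 ≈ 821.62*I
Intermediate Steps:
Q = -675066 (Q = -3*225022 = -675066)
sqrt(Q + 182254/(-274038)) = sqrt(-675066 + 182254/(-274038)) = sqrt(-675066 + 182254*(-1/274038)) = sqrt(-675066 - 91127/137019) = sqrt(-92496959381/137019) = I*sqrt(12673840877425239)/137019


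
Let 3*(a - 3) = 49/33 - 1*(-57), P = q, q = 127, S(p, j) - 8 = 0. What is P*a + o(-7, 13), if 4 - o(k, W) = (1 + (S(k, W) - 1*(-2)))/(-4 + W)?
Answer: 31456/11 ≈ 2859.6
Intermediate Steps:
S(p, j) = 8 (S(p, j) = 8 + 0 = 8)
o(k, W) = 4 - 11/(-4 + W) (o(k, W) = 4 - (1 + (8 - 1*(-2)))/(-4 + W) = 4 - (1 + (8 + 2))/(-4 + W) = 4 - (1 + 10)/(-4 + W) = 4 - 11/(-4 + W))
P = 127
a = 2227/99 (a = 3 + (49/33 - 1*(-57))/3 = 3 + (49*(1/33) + 57)/3 = 3 + (49/33 + 57)/3 = 3 + (⅓)*(1930/33) = 3 + 1930/99 = 2227/99 ≈ 22.495)
P*a + o(-7, 13) = 127*(2227/99) + (-27 + 4*13)/(-4 + 13) = 282829/99 + (-27 + 52)/9 = 282829/99 + (⅑)*25 = 282829/99 + 25/9 = 31456/11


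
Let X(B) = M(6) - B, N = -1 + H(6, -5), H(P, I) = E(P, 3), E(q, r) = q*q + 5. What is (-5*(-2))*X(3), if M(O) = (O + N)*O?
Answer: 2730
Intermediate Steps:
E(q, r) = 5 + q² (E(q, r) = q² + 5 = 5 + q²)
H(P, I) = 5 + P²
N = 40 (N = -1 + (5 + 6²) = -1 + (5 + 36) = -1 + 41 = 40)
M(O) = O*(40 + O) (M(O) = (O + 40)*O = (40 + O)*O = O*(40 + O))
X(B) = 276 - B (X(B) = 6*(40 + 6) - B = 6*46 - B = 276 - B)
(-5*(-2))*X(3) = (-5*(-2))*(276 - 1*3) = 10*(276 - 3) = 10*273 = 2730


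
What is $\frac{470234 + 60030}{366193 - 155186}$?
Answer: $\frac{530264}{211007} \approx 2.513$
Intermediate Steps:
$\frac{470234 + 60030}{366193 - 155186} = \frac{530264}{211007}$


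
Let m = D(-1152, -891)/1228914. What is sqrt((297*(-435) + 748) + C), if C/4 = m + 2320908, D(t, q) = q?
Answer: sqrt(42674171461944811)/68273 ≈ 3025.8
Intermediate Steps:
m = -99/136546 (m = -891/1228914 = -891*1/1228914 = -99/136546 ≈ -0.00072503)
C = 633821407338/68273 (C = 4*(-99/136546 + 2320908) = 4*(316910703669/136546) = 633821407338/68273 ≈ 9.2836e+6)
sqrt((297*(-435) + 748) + C) = sqrt((297*(-435) + 748) + 633821407338/68273) = sqrt((-129195 + 748) + 633821407338/68273) = sqrt(-128447 + 633821407338/68273) = sqrt(625051945307/68273) = sqrt(42674171461944811)/68273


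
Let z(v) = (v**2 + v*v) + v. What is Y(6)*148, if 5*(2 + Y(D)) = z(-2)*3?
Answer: 1184/5 ≈ 236.80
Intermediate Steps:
z(v) = v + 2*v**2 (z(v) = (v**2 + v**2) + v = 2*v**2 + v = v + 2*v**2)
Y(D) = 8/5 (Y(D) = -2 + (-2*(1 + 2*(-2))*3)/5 = -2 + (-2*(1 - 4)*3)/5 = -2 + (-2*(-3)*3)/5 = -2 + (6*3)/5 = -2 + (1/5)*18 = -2 + 18/5 = 8/5)
Y(6)*148 = (8/5)*148 = 1184/5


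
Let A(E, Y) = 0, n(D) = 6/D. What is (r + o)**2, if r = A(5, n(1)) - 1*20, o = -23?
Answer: 1849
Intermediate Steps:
r = -20 (r = 0 - 1*20 = 0 - 20 = -20)
(r + o)**2 = (-20 - 23)**2 = (-43)**2 = 1849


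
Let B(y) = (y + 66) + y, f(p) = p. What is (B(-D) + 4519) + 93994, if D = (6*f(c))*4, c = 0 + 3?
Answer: 98435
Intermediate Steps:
c = 3
D = 72 (D = (6*3)*4 = 18*4 = 72)
B(y) = 66 + 2*y (B(y) = (66 + y) + y = 66 + 2*y)
(B(-D) + 4519) + 93994 = ((66 + 2*(-1*72)) + 4519) + 93994 = ((66 + 2*(-72)) + 4519) + 93994 = ((66 - 144) + 4519) + 93994 = (-78 + 4519) + 93994 = 4441 + 93994 = 98435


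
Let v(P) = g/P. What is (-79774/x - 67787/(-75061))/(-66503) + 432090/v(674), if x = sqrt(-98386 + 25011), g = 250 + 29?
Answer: 161527765614858023/154745232173 - 79774*I*sqrt(2935)/975931525 ≈ 1.0438e+6 - 0.0044284*I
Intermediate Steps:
g = 279
x = 5*I*sqrt(2935) (x = sqrt(-73375) = 5*I*sqrt(2935) ≈ 270.88*I)
v(P) = 279/P
(-79774/x - 67787/(-75061))/(-66503) + 432090/v(674) = (-79774*(-I*sqrt(2935)/14675) - 67787/(-75061))/(-66503) + 432090/((279/674)) = (-(-79774)*I*sqrt(2935)/14675 - 67787*(-1/75061))*(-1/66503) + 432090/((279*(1/674))) = (79774*I*sqrt(2935)/14675 + 67787/75061)*(-1/66503) + 432090/(279/674) = (67787/75061 + 79774*I*sqrt(2935)/14675)*(-1/66503) + 432090*(674/279) = (-67787/4991781683 - 79774*I*sqrt(2935)/975931525) + 32358740/31 = 161527765614858023/154745232173 - 79774*I*sqrt(2935)/975931525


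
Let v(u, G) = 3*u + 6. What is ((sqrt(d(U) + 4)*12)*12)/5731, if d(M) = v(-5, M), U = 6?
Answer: 144*I*sqrt(5)/5731 ≈ 0.056185*I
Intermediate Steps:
v(u, G) = 6 + 3*u
d(M) = -9 (d(M) = 6 + 3*(-5) = 6 - 15 = -9)
((sqrt(d(U) + 4)*12)*12)/5731 = ((sqrt(-9 + 4)*12)*12)/5731 = ((sqrt(-5)*12)*12)*(1/5731) = (((I*sqrt(5))*12)*12)*(1/5731) = ((12*I*sqrt(5))*12)*(1/5731) = (144*I*sqrt(5))*(1/5731) = 144*I*sqrt(5)/5731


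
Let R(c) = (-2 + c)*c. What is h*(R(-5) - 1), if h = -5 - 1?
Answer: -204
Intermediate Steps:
h = -6
R(c) = c*(-2 + c)
h*(R(-5) - 1) = -6*(-5*(-2 - 5) - 1) = -6*(-5*(-7) - 1) = -6*(35 - 1) = -6*34 = -204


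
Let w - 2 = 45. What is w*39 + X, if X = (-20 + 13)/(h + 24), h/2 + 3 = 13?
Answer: 80645/44 ≈ 1832.8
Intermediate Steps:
h = 20 (h = -6 + 2*13 = -6 + 26 = 20)
X = -7/44 (X = (-20 + 13)/(20 + 24) = -7/44 ≈ -0.15909)
w = 47 (w = 2 + 45 = 47)
w*39 + X = 47*39 - 7/44 = 1833 - 7/44 = 80645/44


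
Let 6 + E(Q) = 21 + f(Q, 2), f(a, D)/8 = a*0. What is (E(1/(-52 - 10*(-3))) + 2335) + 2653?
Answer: 5003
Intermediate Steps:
f(a, D) = 0 (f(a, D) = 8*(a*0) = 8*0 = 0)
E(Q) = 15 (E(Q) = -6 + (21 + 0) = -6 + 21 = 15)
(E(1/(-52 - 10*(-3))) + 2335) + 2653 = (15 + 2335) + 2653 = 2350 + 2653 = 5003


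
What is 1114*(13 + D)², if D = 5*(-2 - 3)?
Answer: 160416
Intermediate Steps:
D = -25 (D = 5*(-5) = -25)
1114*(13 + D)² = 1114*(13 - 25)² = 1114*(-12)² = 1114*144 = 160416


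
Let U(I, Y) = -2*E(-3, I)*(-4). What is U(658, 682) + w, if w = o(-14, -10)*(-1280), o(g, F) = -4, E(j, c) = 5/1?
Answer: 5160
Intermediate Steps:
E(j, c) = 5 (E(j, c) = 5*1 = 5)
U(I, Y) = 40 (U(I, Y) = -2*5*(-4) = -10*(-4) = 40)
w = 5120 (w = -4*(-1280) = 5120)
U(658, 682) + w = 40 + 5120 = 5160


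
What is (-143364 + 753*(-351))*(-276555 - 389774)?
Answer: 271640344443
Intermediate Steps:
(-143364 + 753*(-351))*(-276555 - 389774) = (-143364 - 264303)*(-666329) = -407667*(-666329) = 271640344443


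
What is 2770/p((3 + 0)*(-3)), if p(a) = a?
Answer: -2770/9 ≈ -307.78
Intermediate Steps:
2770/p((3 + 0)*(-3)) = 2770/(((3 + 0)*(-3))) = 2770/((3*(-3))) = 2770/(-9) = 2770*(-⅑) = -2770/9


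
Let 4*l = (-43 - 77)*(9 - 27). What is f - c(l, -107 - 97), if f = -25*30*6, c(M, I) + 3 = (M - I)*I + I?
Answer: 147483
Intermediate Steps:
l = 540 (l = ((-43 - 77)*(9 - 27))/4 = (-120*(-18))/4 = (1/4)*2160 = 540)
c(M, I) = -3 + I + I*(M - I) (c(M, I) = -3 + ((M - I)*I + I) = -3 + (I*(M - I) + I) = -3 + (I + I*(M - I)) = -3 + I + I*(M - I))
f = -4500 (f = -750*6 = -4500)
f - c(l, -107 - 97) = -4500 - (-3 + (-107 - 97) - (-107 - 97)**2 + (-107 - 97)*540) = -4500 - (-3 - 204 - 1*(-204)**2 - 204*540) = -4500 - (-3 - 204 - 1*41616 - 110160) = -4500 - (-3 - 204 - 41616 - 110160) = -4500 - 1*(-151983) = -4500 + 151983 = 147483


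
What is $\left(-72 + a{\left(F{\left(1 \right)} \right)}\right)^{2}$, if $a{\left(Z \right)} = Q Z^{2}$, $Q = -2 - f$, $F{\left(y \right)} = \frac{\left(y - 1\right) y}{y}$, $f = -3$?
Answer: $5184$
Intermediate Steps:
$F{\left(y \right)} = -1 + y$ ($F{\left(y \right)} = \frac{\left(-1 + y\right) y}{y} = \frac{y \left(-1 + y\right)}{y} = -1 + y$)
$Q = 1$ ($Q = -2 - -3 = -2 + 3 = 1$)
$a{\left(Z \right)} = Z^{2}$ ($a{\left(Z \right)} = 1 Z^{2} = Z^{2}$)
$\left(-72 + a{\left(F{\left(1 \right)} \right)}\right)^{2} = \left(-72 + \left(-1 + 1\right)^{2}\right)^{2} = \left(-72 + 0^{2}\right)^{2} = \left(-72 + 0\right)^{2} = \left(-72\right)^{2} = 5184$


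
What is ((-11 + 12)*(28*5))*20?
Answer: 2800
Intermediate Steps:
((-11 + 12)*(28*5))*20 = (1*140)*20 = 140*20 = 2800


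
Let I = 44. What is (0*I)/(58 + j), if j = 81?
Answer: 0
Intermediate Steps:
(0*I)/(58 + j) = (0*44)/(58 + 81) = 0/139 = (1/139)*0 = 0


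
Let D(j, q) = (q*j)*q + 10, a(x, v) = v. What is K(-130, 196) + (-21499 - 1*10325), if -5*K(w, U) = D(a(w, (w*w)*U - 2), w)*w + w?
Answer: 1455467649662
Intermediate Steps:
D(j, q) = 10 + j*q² (D(j, q) = (j*q)*q + 10 = j*q² + 10 = 10 + j*q²)
K(w, U) = -w/5 - w*(10 + w²*(-2 + U*w²))/5 (K(w, U) = -((10 + ((w*w)*U - 2)*w²)*w + w)/5 = -((10 + (w²*U - 2)*w²)*w + w)/5 = -((10 + (U*w² - 2)*w²)*w + w)/5 = -((10 + (-2 + U*w²)*w²)*w + w)/5 = -((10 + w²*(-2 + U*w²))*w + w)/5 = -(w*(10 + w²*(-2 + U*w²)) + w)/5 = -(w + w*(10 + w²*(-2 + U*w²)))/5 = -w/5 - w*(10 + w²*(-2 + U*w²))/5)
K(-130, 196) + (-21499 - 1*10325) = (⅕)*(-130)*(-11 + 2*(-130)² - 1*196*(-130)⁴) + (-21499 - 1*10325) = (⅕)*(-130)*(-11 + 2*16900 - 1*196*285610000) + (-21499 - 10325) = (⅕)*(-130)*(-11 + 33800 - 55979560000) - 31824 = (⅕)*(-130)*(-55979526211) - 31824 = 1455467681486 - 31824 = 1455467649662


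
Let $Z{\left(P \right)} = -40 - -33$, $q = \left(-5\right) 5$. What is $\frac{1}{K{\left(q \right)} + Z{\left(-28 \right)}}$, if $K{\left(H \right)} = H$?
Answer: $- \frac{1}{32} \approx -0.03125$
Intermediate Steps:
$q = -25$
$Z{\left(P \right)} = -7$ ($Z{\left(P \right)} = -40 + 33 = -7$)
$\frac{1}{K{\left(q \right)} + Z{\left(-28 \right)}} = \frac{1}{-25 - 7} = \frac{1}{-32} = - \frac{1}{32}$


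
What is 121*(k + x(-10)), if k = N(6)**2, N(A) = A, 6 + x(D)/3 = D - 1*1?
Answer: -1815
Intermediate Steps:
x(D) = -21 + 3*D (x(D) = -18 + 3*(D - 1*1) = -18 + 3*(D - 1) = -18 + 3*(-1 + D) = -18 + (-3 + 3*D) = -21 + 3*D)
k = 36 (k = 6**2 = 36)
121*(k + x(-10)) = 121*(36 + (-21 + 3*(-10))) = 121*(36 + (-21 - 30)) = 121*(36 - 51) = 121*(-15) = -1815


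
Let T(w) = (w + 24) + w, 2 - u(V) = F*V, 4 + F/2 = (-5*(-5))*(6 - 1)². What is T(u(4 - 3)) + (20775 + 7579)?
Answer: 25898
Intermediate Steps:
F = 1242 (F = -8 + 2*((-5*(-5))*(6 - 1)²) = -8 + 2*(25*5²) = -8 + 2*(25*25) = -8 + 2*625 = -8 + 1250 = 1242)
u(V) = 2 - 1242*V
T(w) = 24 + 2*w (T(w) = (24 + w) + w = 24 + 2*w)
T(u(4 - 3)) + (20775 + 7579) = (24 + 2*(2 - 1242*(4 - 3))) + (20775 + 7579) = (24 + 2*(2 - 1242*1)) + 28354 = (24 + 2*(2 - 1242)) + 28354 = (24 + 2*(-1240)) + 28354 = (24 - 2480) + 28354 = -2456 + 28354 = 25898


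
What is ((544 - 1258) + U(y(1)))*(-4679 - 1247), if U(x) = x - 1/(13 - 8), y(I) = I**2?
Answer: 21132116/5 ≈ 4.2264e+6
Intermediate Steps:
U(x) = -1/5 + x (U(x) = x - 1/5 = -1/5 + x)
((544 - 1258) + U(y(1)))*(-4679 - 1247) = ((544 - 1258) + (-1/5 + 1**2))*(-4679 - 1247) = (-714 + (-1/5 + 1))*(-5926) = (-714 + 4/5)*(-5926) = -3566/5*(-5926) = 21132116/5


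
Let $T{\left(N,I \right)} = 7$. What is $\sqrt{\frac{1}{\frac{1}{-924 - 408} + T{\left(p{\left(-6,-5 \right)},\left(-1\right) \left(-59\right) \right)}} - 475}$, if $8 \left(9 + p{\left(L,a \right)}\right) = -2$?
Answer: $\frac{i \sqrt{41273788039}}{9323} \approx 21.791 i$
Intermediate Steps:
$p{\left(L,a \right)} = - \frac{37}{4}$ ($p{\left(L,a \right)} = -9 + \frac{1}{8} \left(-2\right) = -9 - \frac{1}{4} = - \frac{37}{4}$)
$\sqrt{\frac{1}{\frac{1}{-924 - 408} + T{\left(p{\left(-6,-5 \right)},\left(-1\right) \left(-59\right) \right)}} - 475} = \sqrt{\frac{1}{\frac{1}{-924 - 408} + 7} - 475} = \sqrt{\frac{1}{\frac{1}{-1332} + 7} + \left(-997 + 522\right)} = \sqrt{\frac{1}{- \frac{1}{1332} + 7} - 475} = \sqrt{\frac{1}{\frac{9323}{1332}} - 475} = \sqrt{\frac{1332}{9323} - 475} = \sqrt{- \frac{4427093}{9323}} = \frac{i \sqrt{41273788039}}{9323}$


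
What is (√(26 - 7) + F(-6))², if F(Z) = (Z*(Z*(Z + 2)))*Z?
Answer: (864 + √19)² ≈ 7.5405e+5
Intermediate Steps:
F(Z) = Z³*(2 + Z) (F(Z) = (Z*(Z*(2 + Z)))*Z = (Z²*(2 + Z))*Z = Z³*(2 + Z))
(√(26 - 7) + F(-6))² = (√(26 - 7) + (-6)³*(2 - 6))² = (√19 - 216*(-4))² = (√19 + 864)² = (864 + √19)²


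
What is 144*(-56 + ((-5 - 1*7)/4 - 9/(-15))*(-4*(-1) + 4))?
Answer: -54144/5 ≈ -10829.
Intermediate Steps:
144*(-56 + ((-5 - 1*7)/4 - 9/(-15))*(-4*(-1) + 4)) = 144*(-56 + ((-5 - 7)*(¼) - 9*(-1/15))*(4 + 4)) = 144*(-56 + (-12*¼ + ⅗)*8) = 144*(-56 + (-3 + ⅗)*8) = 144*(-56 - 12/5*8) = 144*(-56 - 96/5) = 144*(-376/5) = -54144/5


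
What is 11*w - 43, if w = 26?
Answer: 243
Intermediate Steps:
11*w - 43 = 11*26 - 43 = 286 - 43 = 243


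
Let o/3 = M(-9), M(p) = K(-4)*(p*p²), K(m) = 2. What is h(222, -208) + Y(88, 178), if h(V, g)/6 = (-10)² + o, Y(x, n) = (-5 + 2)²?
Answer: -25635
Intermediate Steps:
M(p) = 2*p³ (M(p) = 2*(p*p²) = 2*p³)
o = -4374 (o = 3*(2*(-9)³) = 3*(2*(-729)) = 3*(-1458) = -4374)
Y(x, n) = 9 (Y(x, n) = (-3)² = 9)
h(V, g) = -25644 (h(V, g) = 6*((-10)² - 4374) = 6*(100 - 4374) = 6*(-4274) = -25644)
h(222, -208) + Y(88, 178) = -25644 + 9 = -25635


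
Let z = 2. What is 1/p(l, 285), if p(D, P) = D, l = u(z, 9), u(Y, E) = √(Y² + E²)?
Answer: √85/85 ≈ 0.10847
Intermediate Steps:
u(Y, E) = √(E² + Y²)
l = √85 (l = √(9² + 2²) = √(81 + 4) = √85 ≈ 9.2195)
1/p(l, 285) = 1/(√85) = √85/85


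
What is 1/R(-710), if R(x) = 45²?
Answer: 1/2025 ≈ 0.00049383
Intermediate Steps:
R(x) = 2025
1/R(-710) = 1/2025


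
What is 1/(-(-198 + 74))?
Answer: 1/124 ≈ 0.0080645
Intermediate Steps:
1/(-(-198 + 74)) = 1/(-1*(-124)) = 1/124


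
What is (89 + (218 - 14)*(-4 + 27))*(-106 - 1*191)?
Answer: -1419957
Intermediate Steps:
(89 + (218 - 14)*(-4 + 27))*(-106 - 1*191) = (89 + 204*23)*(-106 - 191) = (89 + 4692)*(-297) = 4781*(-297) = -1419957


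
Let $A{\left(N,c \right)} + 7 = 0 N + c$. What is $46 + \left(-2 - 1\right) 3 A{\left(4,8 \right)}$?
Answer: $37$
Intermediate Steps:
$A{\left(N,c \right)} = -7 + c$ ($A{\left(N,c \right)} = -7 + \left(0 N + c\right) = -7 + \left(0 + c\right) = -7 + c$)
$46 + \left(-2 - 1\right) 3 A{\left(4,8 \right)} = 46 + \left(-2 - 1\right) 3 \left(-7 + 8\right) = 46 + \left(-3\right) 3 \cdot 1 = 46 - 9 = 37$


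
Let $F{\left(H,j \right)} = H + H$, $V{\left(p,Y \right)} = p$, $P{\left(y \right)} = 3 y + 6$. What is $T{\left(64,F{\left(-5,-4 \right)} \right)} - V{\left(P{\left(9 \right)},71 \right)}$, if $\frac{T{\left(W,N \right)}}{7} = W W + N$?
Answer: $28569$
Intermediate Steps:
$P{\left(y \right)} = 6 + 3 y$
$F{\left(H,j \right)} = 2 H$
$T{\left(W,N \right)} = 7 N + 7 W^{2}$ ($T{\left(W,N \right)} = 7 \left(W W + N\right) = 7 \left(W^{2} + N\right) = 7 \left(N + W^{2}\right) = 7 N + 7 W^{2}$)
$T{\left(64,F{\left(-5,-4 \right)} \right)} - V{\left(P{\left(9 \right)},71 \right)} = \left(7 \cdot 2 \left(-5\right) + 7 \cdot 64^{2}\right) - \left(6 + 3 \cdot 9\right) = \left(7 \left(-10\right) + 7 \cdot 4096\right) - \left(6 + 27\right) = \left(-70 + 28672\right) - 33 = 28602 - 33 = 28569$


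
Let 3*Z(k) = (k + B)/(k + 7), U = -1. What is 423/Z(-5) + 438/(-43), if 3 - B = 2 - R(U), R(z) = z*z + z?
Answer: -55443/86 ≈ -644.69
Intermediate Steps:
R(z) = z + z**2 (R(z) = z**2 + z = z + z**2)
B = 1 (B = 3 - (2 - (-1)*(1 - 1)) = 3 - (2 - (-1)*0) = 3 - (2 - 1*0) = 3 - (2 + 0) = 3 - 1*2 = 3 - 2 = 1)
Z(k) = (1 + k)/(3*(7 + k)) (Z(k) = ((k + 1)/(k + 7))/3 = ((1 + k)/(7 + k))/3 = (1 + k)/(3*(7 + k)))
423/Z(-5) + 438/(-43) = 423/(((1 - 5)/(3*(7 - 5)))) + 438/(-43) = 423/(((1/3)*(-4)/2)) + 438*(-1/43) = 423/(((1/3)*(1/2)*(-4))) - 438/43 = 423/(-2/3) - 438/43 = 423*(-3/2) - 438/43 = -1269/2 - 438/43 = -55443/86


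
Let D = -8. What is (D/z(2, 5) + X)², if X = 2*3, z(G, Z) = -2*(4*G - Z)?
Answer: 484/9 ≈ 53.778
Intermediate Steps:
z(G, Z) = -8*G + 2*Z (z(G, Z) = -2*(-Z + 4*G) = -8*G + 2*Z)
X = 6
(D/z(2, 5) + X)² = (-8/(-8*2 + 2*5) + 6)² = (-8/(-16 + 10) + 6)² = (-8/(-6) + 6)² = (-8*(-⅙) + 6)² = (4/3 + 6)² = (22/3)² = 484/9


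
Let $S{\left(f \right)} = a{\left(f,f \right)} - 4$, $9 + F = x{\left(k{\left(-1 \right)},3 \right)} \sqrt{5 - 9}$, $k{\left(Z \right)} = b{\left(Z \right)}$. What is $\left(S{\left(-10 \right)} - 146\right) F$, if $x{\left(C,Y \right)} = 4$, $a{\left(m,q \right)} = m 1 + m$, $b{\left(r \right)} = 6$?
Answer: $1530 - 1360 i \approx 1530.0 - 1360.0 i$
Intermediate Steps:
$k{\left(Z \right)} = 6$
$a{\left(m,q \right)} = 2 m$ ($a{\left(m,q \right)} = m + m = 2 m$)
$F = -9 + 8 i$ ($F = -9 + 4 \sqrt{5 - 9} = -9 + 4 \sqrt{-4} = -9 + 4 \cdot 2 i = -9 + 8 i \approx -9.0 + 8.0 i$)
$S{\left(f \right)} = -4 + 2 f$ ($S{\left(f \right)} = 2 f - 4 = -4 + 2 f$)
$\left(S{\left(-10 \right)} - 146\right) F = \left(\left(-4 + 2 \left(-10\right)\right) - 146\right) \left(-9 + 8 i\right) = \left(\left(-4 - 20\right) - 146\right) \left(-9 + 8 i\right) = \left(-24 - 146\right) \left(-9 + 8 i\right) = - 170 \left(-9 + 8 i\right) = 1530 - 1360 i$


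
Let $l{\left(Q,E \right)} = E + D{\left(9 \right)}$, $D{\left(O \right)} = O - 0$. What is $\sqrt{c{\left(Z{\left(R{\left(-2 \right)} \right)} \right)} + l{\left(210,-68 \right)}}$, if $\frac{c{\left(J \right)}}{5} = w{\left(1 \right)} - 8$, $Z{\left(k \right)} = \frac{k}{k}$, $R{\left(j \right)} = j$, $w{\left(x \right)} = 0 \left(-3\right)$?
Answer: $3 i \sqrt{11} \approx 9.9499 i$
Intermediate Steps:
$w{\left(x \right)} = 0$
$D{\left(O \right)} = O$ ($D{\left(O \right)} = O + 0 = O$)
$l{\left(Q,E \right)} = 9 + E$ ($l{\left(Q,E \right)} = E + 9 = 9 + E$)
$Z{\left(k \right)} = 1$
$c{\left(J \right)} = -40$ ($c{\left(J \right)} = 5 \left(0 - 8\right) = 5 \left(-8\right) = -40$)
$\sqrt{c{\left(Z{\left(R{\left(-2 \right)} \right)} \right)} + l{\left(210,-68 \right)}} = \sqrt{-40 + \left(9 - 68\right)} = \sqrt{-40 - 59} = \sqrt{-99} = 3 i \sqrt{11}$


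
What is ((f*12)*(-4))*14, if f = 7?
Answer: -4704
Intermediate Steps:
((f*12)*(-4))*14 = ((7*12)*(-4))*14 = (84*(-4))*14 = -336*14 = -4704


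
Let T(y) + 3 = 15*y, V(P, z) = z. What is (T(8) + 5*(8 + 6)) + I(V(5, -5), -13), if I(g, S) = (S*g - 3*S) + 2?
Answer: 293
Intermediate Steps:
I(g, S) = 2 - 3*S + S*g (I(g, S) = (-3*S + S*g) + 2 = 2 - 3*S + S*g)
T(y) = -3 + 15*y
(T(8) + 5*(8 + 6)) + I(V(5, -5), -13) = ((-3 + 15*8) + 5*(8 + 6)) + (2 - 3*(-13) - 13*(-5)) = ((-3 + 120) + 5*14) + (2 + 39 + 65) = (117 + 70) + 106 = 187 + 106 = 293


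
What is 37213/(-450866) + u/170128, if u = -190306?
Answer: -23033369565/19176232712 ≈ -1.2011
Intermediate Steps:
37213/(-450866) + u/170128 = 37213/(-450866) - 190306/170128 = 37213*(-1/450866) - 190306*1/170128 = -37213/450866 - 95153/85064 = -23033369565/19176232712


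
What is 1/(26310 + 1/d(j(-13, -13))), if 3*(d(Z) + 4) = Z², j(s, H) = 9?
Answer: 23/605131 ≈ 3.8008e-5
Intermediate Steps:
d(Z) = -4 + Z²/3
1/(26310 + 1/d(j(-13, -13))) = 1/(26310 + 1/(-4 + (⅓)*9²)) = 1/(26310 + 1/(-4 + (⅓)*81)) = 1/(26310 + 1/(-4 + 27)) = 1/(26310 + 1/23) = 1/(605131/23) = 23/605131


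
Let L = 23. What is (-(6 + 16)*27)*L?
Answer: -13662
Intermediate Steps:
(-(6 + 16)*27)*L = -(6 + 16)*27*23 = -22*27*23 = -1*594*23 = -594*23 = -13662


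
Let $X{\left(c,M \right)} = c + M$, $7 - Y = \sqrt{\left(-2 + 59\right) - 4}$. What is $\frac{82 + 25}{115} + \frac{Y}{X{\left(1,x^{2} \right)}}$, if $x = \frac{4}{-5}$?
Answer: $\frac{24512}{4715} - \frac{25 \sqrt{53}}{41} \approx 0.75964$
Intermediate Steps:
$x = - \frac{4}{5}$ ($x = 4 \left(- \frac{1}{5}\right) = - \frac{4}{5} \approx -0.8$)
$Y = 7 - \sqrt{53}$ ($Y = 7 - \sqrt{\left(-2 + 59\right) - 4} = 7 - \sqrt{57 - 4} = 7 - \sqrt{53} \approx -0.28011$)
$X{\left(c,M \right)} = M + c$
$\frac{82 + 25}{115} + \frac{Y}{X{\left(1,x^{2} \right)}} = \frac{82 + 25}{115} + \frac{7 - \sqrt{53}}{\left(- \frac{4}{5}\right)^{2} + 1} = 107 \cdot \frac{1}{115} + \frac{7 - \sqrt{53}}{\frac{16}{25} + 1} = \frac{107}{115} + \frac{7 - \sqrt{53}}{\frac{41}{25}} = \frac{107}{115} + \left(7 - \sqrt{53}\right) \frac{25}{41} = \frac{107}{115} + \left(\frac{175}{41} - \frac{25 \sqrt{53}}{41}\right) = \frac{24512}{4715} - \frac{25 \sqrt{53}}{41}$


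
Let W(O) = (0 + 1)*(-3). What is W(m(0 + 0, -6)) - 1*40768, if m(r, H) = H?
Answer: -40771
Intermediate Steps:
W(O) = -3 (W(O) = 1*(-3) = -3)
W(m(0 + 0, -6)) - 1*40768 = -3 - 1*40768 = -3 - 40768 = -40771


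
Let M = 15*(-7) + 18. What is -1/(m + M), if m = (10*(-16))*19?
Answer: 1/3127 ≈ 0.00031980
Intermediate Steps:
M = -87 (M = -105 + 18 = -87)
m = -3040 (m = -160*19 = -3040)
-1/(m + M) = -1/(-3040 - 87) = -1/(-3127) = -1*(-1/3127) = 1/3127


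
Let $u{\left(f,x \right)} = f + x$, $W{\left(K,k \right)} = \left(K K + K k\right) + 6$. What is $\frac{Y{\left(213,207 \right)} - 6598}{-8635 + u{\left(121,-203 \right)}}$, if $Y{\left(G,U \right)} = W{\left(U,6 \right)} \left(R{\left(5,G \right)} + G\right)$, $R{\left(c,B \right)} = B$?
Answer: $- \frac{18778724}{8717} \approx -2154.3$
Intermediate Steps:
$W{\left(K,k \right)} = 6 + K^{2} + K k$ ($W{\left(K,k \right)} = \left(K^{2} + K k\right) + 6 = 6 + K^{2} + K k$)
$Y{\left(G,U \right)} = 2 G \left(6 + U^{2} + 6 U\right)$ ($Y{\left(G,U \right)} = \left(6 + U^{2} + U 6\right) \left(G + G\right) = \left(6 + U^{2} + 6 U\right) 2 G = 2 G \left(6 + U^{2} + 6 U\right)$)
$\frac{Y{\left(213,207 \right)} - 6598}{-8635 + u{\left(121,-203 \right)}} = \frac{2 \cdot 213 \left(6 + 207^{2} + 6 \cdot 207\right) - 6598}{-8635 + \left(121 - 203\right)} = \frac{2 \cdot 213 \left(6 + 42849 + 1242\right) - 6598}{-8635 - 82} = \frac{2 \cdot 213 \cdot 44097 - 6598}{-8717} = \left(18785322 - 6598\right) \left(- \frac{1}{8717}\right) = 18778724 \left(- \frac{1}{8717}\right) = - \frac{18778724}{8717}$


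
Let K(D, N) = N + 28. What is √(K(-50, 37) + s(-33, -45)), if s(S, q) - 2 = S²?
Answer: 34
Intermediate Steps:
s(S, q) = 2 + S²
K(D, N) = 28 + N
√(K(-50, 37) + s(-33, -45)) = √((28 + 37) + (2 + (-33)²)) = √(65 + (2 + 1089)) = √(65 + 1091) = √1156 = 34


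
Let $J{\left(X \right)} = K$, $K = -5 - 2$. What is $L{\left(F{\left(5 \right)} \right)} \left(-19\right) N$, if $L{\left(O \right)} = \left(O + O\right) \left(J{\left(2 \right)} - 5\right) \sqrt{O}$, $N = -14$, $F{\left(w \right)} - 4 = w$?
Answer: $-172368$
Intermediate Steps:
$F{\left(w \right)} = 4 + w$
$K = -7$ ($K = -5 - 2 = -7$)
$J{\left(X \right)} = -7$
$L{\left(O \right)} = - 24 O^{\frac{3}{2}}$ ($L{\left(O \right)} = \left(O + O\right) \left(-7 - 5\right) \sqrt{O} = 2 O \left(-12\right) \sqrt{O} = - 24 O \sqrt{O} = - 24 O^{\frac{3}{2}}$)
$L{\left(F{\left(5 \right)} \right)} \left(-19\right) N = - 24 \left(4 + 5\right)^{\frac{3}{2}} \left(-19\right) \left(-14\right) = - 24 \cdot 9^{\frac{3}{2}} \left(-19\right) \left(-14\right) = \left(-24\right) 27 \left(-19\right) \left(-14\right) = \left(-648\right) \left(-19\right) \left(-14\right) = 12312 \left(-14\right) = -172368$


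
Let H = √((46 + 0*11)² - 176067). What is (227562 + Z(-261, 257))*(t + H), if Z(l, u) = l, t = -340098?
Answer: -77304615498 + 227301*I*√173951 ≈ -7.7305e+10 + 9.4801e+7*I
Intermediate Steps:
H = I*√173951 (H = √((46 + 0)² - 176067) = √(46² - 176067) = √(2116 - 176067) = √(-173951) = I*√173951 ≈ 417.07*I)
(227562 + Z(-261, 257))*(t + H) = (227562 - 261)*(-340098 + I*√173951) = 227301*(-340098 + I*√173951) = -77304615498 + 227301*I*√173951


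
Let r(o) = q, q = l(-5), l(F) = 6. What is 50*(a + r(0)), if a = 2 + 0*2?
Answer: 400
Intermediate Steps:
q = 6
r(o) = 6
a = 2 (a = 2 + 0 = 2)
50*(a + r(0)) = 50*(2 + 6) = 50*8 = 400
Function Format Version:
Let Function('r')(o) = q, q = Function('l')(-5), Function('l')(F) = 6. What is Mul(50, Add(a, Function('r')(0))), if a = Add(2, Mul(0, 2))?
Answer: 400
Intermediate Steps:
q = 6
Function('r')(o) = 6
a = 2 (a = Add(2, 0) = 2)
Mul(50, Add(a, Function('r')(0))) = Mul(50, Add(2, 6)) = Mul(50, 8) = 400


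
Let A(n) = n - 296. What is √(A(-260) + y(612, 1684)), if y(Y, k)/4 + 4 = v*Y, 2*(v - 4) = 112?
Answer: 2*√36577 ≈ 382.50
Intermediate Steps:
v = 60 (v = 4 + (½)*112 = 4 + 56 = 60)
A(n) = -296 + n
y(Y, k) = -16 + 240*Y (y(Y, k) = -16 + 4*(60*Y) = -16 + 240*Y)
√(A(-260) + y(612, 1684)) = √((-296 - 260) + (-16 + 240*612)) = √(-556 + (-16 + 146880)) = √(-556 + 146864) = √146308 = 2*√36577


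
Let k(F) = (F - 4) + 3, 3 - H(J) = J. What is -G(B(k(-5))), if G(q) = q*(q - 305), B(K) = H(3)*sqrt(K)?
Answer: 0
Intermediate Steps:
H(J) = 3 - J
k(F) = -1 + F (k(F) = (-4 + F) + 3 = -1 + F)
B(K) = 0 (B(K) = (3 - 1*3)*sqrt(K) = (3 - 3)*sqrt(K) = 0*sqrt(K) = 0)
G(q) = q*(-305 + q)
-G(B(k(-5))) = -0*(-305 + 0) = -0*(-305) = -1*0 = 0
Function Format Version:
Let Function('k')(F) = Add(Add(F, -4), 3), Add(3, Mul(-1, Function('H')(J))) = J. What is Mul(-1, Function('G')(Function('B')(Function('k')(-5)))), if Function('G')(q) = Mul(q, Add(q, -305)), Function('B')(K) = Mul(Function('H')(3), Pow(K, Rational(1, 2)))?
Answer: 0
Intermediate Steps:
Function('H')(J) = Add(3, Mul(-1, J))
Function('k')(F) = Add(-1, F) (Function('k')(F) = Add(Add(-4, F), 3) = Add(-1, F))
Function('B')(K) = 0 (Function('B')(K) = Mul(Add(3, Mul(-1, 3)), Pow(K, Rational(1, 2))) = Mul(Add(3, -3), Pow(K, Rational(1, 2))) = Mul(0, Pow(K, Rational(1, 2))) = 0)
Function('G')(q) = Mul(q, Add(-305, q))
Mul(-1, Function('G')(Function('B')(Function('k')(-5)))) = Mul(-1, Mul(0, Add(-305, 0))) = Mul(-1, Mul(0, -305)) = Mul(-1, 0) = 0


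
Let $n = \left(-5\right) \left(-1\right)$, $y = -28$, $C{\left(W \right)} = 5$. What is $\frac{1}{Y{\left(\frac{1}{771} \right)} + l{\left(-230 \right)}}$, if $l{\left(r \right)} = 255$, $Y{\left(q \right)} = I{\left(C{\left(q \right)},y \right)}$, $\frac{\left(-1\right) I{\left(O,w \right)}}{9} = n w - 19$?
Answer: $\frac{1}{1686} \approx 0.00059312$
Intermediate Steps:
$n = 5$
$I{\left(O,w \right)} = 171 - 45 w$ ($I{\left(O,w \right)} = - 9 \left(5 w - 19\right) = - 9 \left(-19 + 5 w\right) = 171 - 45 w$)
$Y{\left(q \right)} = 1431$ ($Y{\left(q \right)} = 171 - -1260 = 171 + 1260 = 1431$)
$\frac{1}{Y{\left(\frac{1}{771} \right)} + l{\left(-230 \right)}} = \frac{1}{1431 + 255} = \frac{1}{1686}$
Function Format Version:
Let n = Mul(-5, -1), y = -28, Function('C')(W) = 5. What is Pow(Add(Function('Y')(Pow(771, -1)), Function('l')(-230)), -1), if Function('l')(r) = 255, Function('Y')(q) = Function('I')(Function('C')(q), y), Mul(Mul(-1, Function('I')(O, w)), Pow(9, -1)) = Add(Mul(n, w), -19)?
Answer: Rational(1, 1686) ≈ 0.00059312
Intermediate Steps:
n = 5
Function('I')(O, w) = Add(171, Mul(-45, w)) (Function('I')(O, w) = Mul(-9, Add(Mul(5, w), -19)) = Mul(-9, Add(-19, Mul(5, w))) = Add(171, Mul(-45, w)))
Function('Y')(q) = 1431 (Function('Y')(q) = Add(171, Mul(-45, -28)) = Add(171, 1260) = 1431)
Pow(Add(Function('Y')(Pow(771, -1)), Function('l')(-230)), -1) = Pow(Add(1431, 255), -1) = Pow(1686, -1) = Rational(1, 1686)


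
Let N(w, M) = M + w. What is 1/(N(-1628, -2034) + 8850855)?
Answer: 1/8847193 ≈ 1.1303e-7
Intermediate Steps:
1/(N(-1628, -2034) + 8850855) = 1/((-2034 - 1628) + 8850855) = 1/(-3662 + 8850855) = 1/8847193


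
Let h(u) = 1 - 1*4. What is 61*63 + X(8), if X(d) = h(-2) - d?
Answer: 3832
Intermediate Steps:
h(u) = -3 (h(u) = 1 - 4 = -3)
X(d) = -3 - d
61*63 + X(8) = 61*63 + (-3 - 1*8) = 3843 + (-3 - 8) = 3843 - 11 = 3832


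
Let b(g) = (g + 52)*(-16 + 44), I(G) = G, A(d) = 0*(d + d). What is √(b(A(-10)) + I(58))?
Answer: √1514 ≈ 38.910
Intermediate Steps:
A(d) = 0 (A(d) = 0*(2*d) = 0)
b(g) = 1456 + 28*g (b(g) = (52 + g)*28 = 1456 + 28*g)
√(b(A(-10)) + I(58)) = √((1456 + 28*0) + 58) = √((1456 + 0) + 58) = √(1456 + 58) = √1514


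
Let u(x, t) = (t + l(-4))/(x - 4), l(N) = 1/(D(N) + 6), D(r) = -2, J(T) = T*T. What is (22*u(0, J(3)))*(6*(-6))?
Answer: 3663/2 ≈ 1831.5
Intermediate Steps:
J(T) = T²
l(N) = ¼ (l(N) = 1/(-2 + 6) = 1/4 = ¼)
u(x, t) = (¼ + t)/(-4 + x) (u(x, t) = (t + ¼)/(x - 4) = (¼ + t)/(-4 + x))
(22*u(0, J(3)))*(6*(-6)) = (22*((¼ + 3²)/(-4 + 0)))*(6*(-6)) = (22*((¼ + 9)/(-4)))*(-36) = (22*(-¼*37/4))*(-36) = (22*(-37/16))*(-36) = -407/8*(-36) = 3663/2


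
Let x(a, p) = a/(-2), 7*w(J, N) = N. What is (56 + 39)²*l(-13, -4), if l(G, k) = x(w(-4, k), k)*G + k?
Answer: -487350/7 ≈ -69621.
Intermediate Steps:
w(J, N) = N/7
x(a, p) = -a/2 (x(a, p) = a*(-½) = -a/2)
l(G, k) = k - G*k/14 (l(G, k) = (-k/14)*G + k = -G*k/14 + k = k - G*k/14)
(56 + 39)²*l(-13, -4) = (56 + 39)²*((1/14)*(-4)*(14 - 1*(-13))) = 95²*((1/14)*(-4)*(14 + 13)) = 9025*((1/14)*(-4)*27) = 9025*(-54/7) = -487350/7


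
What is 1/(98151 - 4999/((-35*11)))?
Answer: 385/37793134 ≈ 1.0187e-5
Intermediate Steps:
1/(98151 - 4999/((-35*11))) = 1/(98151 - 4999/(-385)) = 1/(98151 - 4999*(-1/385)) = 1/(98151 + 4999/385) = 1/(37793134/385) = 385/37793134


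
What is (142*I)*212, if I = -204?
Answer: -6141216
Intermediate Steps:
(142*I)*212 = (142*(-204))*212 = -28968*212 = -6141216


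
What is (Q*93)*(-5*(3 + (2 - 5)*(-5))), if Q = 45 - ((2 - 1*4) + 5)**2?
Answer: -301320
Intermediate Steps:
Q = 36 (Q = 45 - ((2 - 4) + 5)**2 = 45 - (-2 + 5)**2 = 45 - 1*3**2 = 45 - 1*9 = 45 - 9 = 36)
(Q*93)*(-5*(3 + (2 - 5)*(-5))) = (36*93)*(-5*(3 + (2 - 5)*(-5))) = 3348*(-5*(3 - 3*(-5))) = 3348*(-5*(3 + 15)) = 3348*(-5*18) = 3348*(-90) = -301320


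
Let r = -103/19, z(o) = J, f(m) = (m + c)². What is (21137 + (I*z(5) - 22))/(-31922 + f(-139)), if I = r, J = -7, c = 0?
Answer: -401906/239419 ≈ -1.6787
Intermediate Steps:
f(m) = m² (f(m) = (m + 0)² = m²)
z(o) = -7
r = -103/19 (r = -103*1/19 = -103/19 ≈ -5.4211)
I = -103/19 ≈ -5.4211
(21137 + (I*z(5) - 22))/(-31922 + f(-139)) = (21137 + (-103/19*(-7) - 22))/(-31922 + (-139)²) = (21137 + (721/19 - 22))/(-31922 + 19321) = (21137 + 303/19)/(-12601) = (401906/19)*(-1/12601) = -401906/239419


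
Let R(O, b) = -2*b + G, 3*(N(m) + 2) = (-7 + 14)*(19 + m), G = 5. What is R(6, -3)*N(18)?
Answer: 2783/3 ≈ 927.67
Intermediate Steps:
N(m) = 127/3 + 7*m/3 (N(m) = -2 + ((-7 + 14)*(19 + m))/3 = -2 + (7*(19 + m))/3 = -2 + (133 + 7*m)/3 = -2 + (133/3 + 7*m/3) = 127/3 + 7*m/3)
R(O, b) = 5 - 2*b (R(O, b) = -2*b + 5 = 5 - 2*b)
R(6, -3)*N(18) = (5 - 2*(-3))*(127/3 + (7/3)*18) = (5 + 6)*(127/3 + 42) = 11*(253/3) = 2783/3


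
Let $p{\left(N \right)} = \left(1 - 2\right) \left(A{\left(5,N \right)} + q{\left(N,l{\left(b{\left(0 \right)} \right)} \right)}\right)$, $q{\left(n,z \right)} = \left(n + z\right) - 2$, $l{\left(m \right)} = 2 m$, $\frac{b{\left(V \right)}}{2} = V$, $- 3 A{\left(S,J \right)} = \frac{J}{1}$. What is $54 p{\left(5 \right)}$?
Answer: $-72$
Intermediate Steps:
$A{\left(S,J \right)} = - \frac{J}{3}$ ($A{\left(S,J \right)} = - \frac{J 1^{-1}}{3} = - \frac{J 1}{3} = - \frac{J}{3}$)
$b{\left(V \right)} = 2 V$
$q{\left(n,z \right)} = -2 + n + z$
$p{\left(N \right)} = 2 - \frac{2 N}{3}$ ($p{\left(N \right)} = \left(1 - 2\right) \left(- \frac{N}{3} + \left(-2 + N + 2 \cdot 2 \cdot 0\right)\right) = - (- \frac{N}{3} + \left(-2 + N + 2 \cdot 0\right)) = - (- \frac{N}{3} + \left(-2 + N + 0\right)) = - (- \frac{N}{3} + \left(-2 + N\right)) = - (-2 + \frac{2 N}{3}) = 2 - \frac{2 N}{3}$)
$54 p{\left(5 \right)} = 54 \left(2 - \frac{10}{3}\right) = 54 \left(- \frac{4}{3}\right) = -72$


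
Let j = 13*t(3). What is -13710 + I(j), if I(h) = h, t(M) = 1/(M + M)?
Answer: -82247/6 ≈ -13708.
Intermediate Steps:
t(M) = 1/(2*M)
j = 13/6 (j = 13*((½)/3) = 13*((½)*(⅓)) = 13*(⅙) = 13/6 ≈ 2.1667)
-13710 + I(j) = -13710 + 13/6 = -82247/6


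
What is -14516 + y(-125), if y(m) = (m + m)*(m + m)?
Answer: 47984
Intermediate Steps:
y(m) = 4*m² (y(m) = (2*m)*(2*m) = 4*m²)
-14516 + y(-125) = -14516 + 4*(-125)² = -14516 + 4*15625 = -14516 + 62500 = 47984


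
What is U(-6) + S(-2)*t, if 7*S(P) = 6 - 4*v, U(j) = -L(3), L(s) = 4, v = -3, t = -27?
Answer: -514/7 ≈ -73.429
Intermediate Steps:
U(j) = -4 (U(j) = -1*4 = -4)
S(P) = 18/7 (S(P) = (6 - 4*(-3))/7 = (6 + 12)/7 = (⅐)*18 = 18/7)
U(-6) + S(-2)*t = -4 + (18/7)*(-27) = -4 - 486/7 = -514/7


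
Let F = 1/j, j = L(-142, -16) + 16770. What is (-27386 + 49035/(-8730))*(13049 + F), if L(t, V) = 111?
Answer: -1755844534003285/4912371 ≈ -3.5743e+8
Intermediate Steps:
j = 16881 (j = 111 + 16770 = 16881)
F = 1/16881 ≈ 5.9238e-5
(-27386 + 49035/(-8730))*(13049 + F) = (-27386 + 49035/(-8730))*(13049 + 1/16881) = (-27386 + 49035*(-1/8730))*(220280170/16881) = (-27386 - 3269/582)*(220280170/16881) = -15941921/582*220280170/16881 = -1755844534003285/4912371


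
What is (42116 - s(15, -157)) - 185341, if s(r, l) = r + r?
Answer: -143255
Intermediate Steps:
s(r, l) = 2*r
(42116 - s(15, -157)) - 185341 = (42116 - 2*15) - 185341 = (42116 - 1*30) - 185341 = (42116 - 30) - 185341 = 42086 - 185341 = -143255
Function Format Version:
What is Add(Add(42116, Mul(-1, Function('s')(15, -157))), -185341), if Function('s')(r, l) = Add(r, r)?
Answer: -143255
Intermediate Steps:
Function('s')(r, l) = Mul(2, r)
Add(Add(42116, Mul(-1, Function('s')(15, -157))), -185341) = Add(Add(42116, Mul(-1, Mul(2, 15))), -185341) = Add(Add(42116, Mul(-1, 30)), -185341) = Add(Add(42116, -30), -185341) = Add(42086, -185341) = -143255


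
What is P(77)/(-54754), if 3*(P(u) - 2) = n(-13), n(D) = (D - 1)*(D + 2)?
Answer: -80/82131 ≈ -0.00097405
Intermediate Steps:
n(D) = (-1 + D)*(2 + D)
P(u) = 160/3 (P(u) = 2 + (-2 - 13 + (-13)**2)/3 = 2 + (-2 - 13 + 169)/3 = 2 + (1/3)*154 = 2 + 154/3 = 160/3)
P(77)/(-54754) = (160/3)/(-54754) = (160/3)*(-1/54754) = -80/82131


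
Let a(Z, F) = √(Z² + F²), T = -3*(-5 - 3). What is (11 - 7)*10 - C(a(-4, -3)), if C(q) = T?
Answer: 16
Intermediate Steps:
T = 24 (T = -3*(-8) = 24)
a(Z, F) = √(F² + Z²)
C(q) = 24
(11 - 7)*10 - C(a(-4, -3)) = (11 - 7)*10 - 1*24 = 4*10 - 24 = 40 - 24 = 16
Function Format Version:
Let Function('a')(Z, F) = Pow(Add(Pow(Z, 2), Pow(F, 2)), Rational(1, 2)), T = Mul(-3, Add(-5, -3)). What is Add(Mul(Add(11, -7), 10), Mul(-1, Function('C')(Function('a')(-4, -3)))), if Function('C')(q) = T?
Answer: 16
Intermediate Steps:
T = 24 (T = Mul(-3, -8) = 24)
Function('a')(Z, F) = Pow(Add(Pow(F, 2), Pow(Z, 2)), Rational(1, 2))
Function('C')(q) = 24
Add(Mul(Add(11, -7), 10), Mul(-1, Function('C')(Function('a')(-4, -3)))) = Add(Mul(Add(11, -7), 10), Mul(-1, 24)) = Add(Mul(4, 10), -24) = Add(40, -24) = 16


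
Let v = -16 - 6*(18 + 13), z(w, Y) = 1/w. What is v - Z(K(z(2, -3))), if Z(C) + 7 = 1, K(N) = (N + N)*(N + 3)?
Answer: -196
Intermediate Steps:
K(N) = 2*N*(3 + N) (K(N) = (2*N)*(3 + N) = 2*N*(3 + N))
Z(C) = -6 (Z(C) = -7 + 1 = -6)
v = -202 (v = -16 - 6*31 = -16 - 186 = -202)
v - Z(K(z(2, -3))) = -202 - 1*(-6) = -202 + 6 = -196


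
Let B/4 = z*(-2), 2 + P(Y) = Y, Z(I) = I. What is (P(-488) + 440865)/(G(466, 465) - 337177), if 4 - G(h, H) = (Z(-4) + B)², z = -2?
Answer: -440375/337317 ≈ -1.3055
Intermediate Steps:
P(Y) = -2 + Y
B = 16 (B = 4*(-2*(-2)) = 4*4 = 16)
G(h, H) = -140 (G(h, H) = 4 - (-4 + 16)² = 4 - 1*12² = 4 - 1*144 = 4 - 144 = -140)
(P(-488) + 440865)/(G(466, 465) - 337177) = ((-2 - 488) + 440865)/(-140 - 337177) = (-490 + 440865)/(-337317) = 440375*(-1/337317) = -440375/337317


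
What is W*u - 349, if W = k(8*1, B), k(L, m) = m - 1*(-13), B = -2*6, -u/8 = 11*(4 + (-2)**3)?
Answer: 3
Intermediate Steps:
u = 352 (u = -88*(4 + (-2)**3) = -88*(4 - 8) = -88*(-4) = -8*(-44) = 352)
B = -12
k(L, m) = 13 + m (k(L, m) = m + 13 = 13 + m)
W = 1 (W = 13 - 12 = 1)
W*u - 349 = 1*352 - 349 = 352 - 349 = 3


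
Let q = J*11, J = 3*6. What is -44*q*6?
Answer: -52272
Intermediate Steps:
J = 18
q = 198 (q = 18*11 = 198)
-44*q*6 = -44*198*6 = -8712*6 = -52272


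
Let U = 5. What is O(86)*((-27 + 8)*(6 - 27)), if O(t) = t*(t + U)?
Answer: 3122574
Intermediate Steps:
O(t) = t*(5 + t) (O(t) = t*(t + 5) = t*(5 + t))
O(86)*((-27 + 8)*(6 - 27)) = (86*(5 + 86))*((-27 + 8)*(6 - 27)) = (86*91)*(-19*(-21)) = 7826*399 = 3122574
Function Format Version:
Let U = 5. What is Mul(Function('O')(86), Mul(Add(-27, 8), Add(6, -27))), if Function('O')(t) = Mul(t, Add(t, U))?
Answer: 3122574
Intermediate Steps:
Function('O')(t) = Mul(t, Add(5, t)) (Function('O')(t) = Mul(t, Add(t, 5)) = Mul(t, Add(5, t)))
Mul(Function('O')(86), Mul(Add(-27, 8), Add(6, -27))) = Mul(Mul(86, Add(5, 86)), Mul(Add(-27, 8), Add(6, -27))) = Mul(Mul(86, 91), Mul(-19, -21)) = Mul(7826, 399) = 3122574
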